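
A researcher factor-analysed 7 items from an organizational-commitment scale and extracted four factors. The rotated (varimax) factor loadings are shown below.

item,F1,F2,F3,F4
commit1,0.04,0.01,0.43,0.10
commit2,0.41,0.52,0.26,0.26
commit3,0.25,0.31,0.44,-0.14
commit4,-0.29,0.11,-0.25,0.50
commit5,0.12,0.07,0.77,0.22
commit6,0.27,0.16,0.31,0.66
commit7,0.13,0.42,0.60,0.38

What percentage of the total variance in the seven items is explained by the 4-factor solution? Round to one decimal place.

Communalities: 0.1966, 0.5737, 0.3718, 0.4087, 0.6606, 0.6302, 0.6977; Σh² = 3.5393.
Total variance with 7 standardized items is 7, so the solution explains 3.5393/7 = 0.5056 = 50.56%.

50.6%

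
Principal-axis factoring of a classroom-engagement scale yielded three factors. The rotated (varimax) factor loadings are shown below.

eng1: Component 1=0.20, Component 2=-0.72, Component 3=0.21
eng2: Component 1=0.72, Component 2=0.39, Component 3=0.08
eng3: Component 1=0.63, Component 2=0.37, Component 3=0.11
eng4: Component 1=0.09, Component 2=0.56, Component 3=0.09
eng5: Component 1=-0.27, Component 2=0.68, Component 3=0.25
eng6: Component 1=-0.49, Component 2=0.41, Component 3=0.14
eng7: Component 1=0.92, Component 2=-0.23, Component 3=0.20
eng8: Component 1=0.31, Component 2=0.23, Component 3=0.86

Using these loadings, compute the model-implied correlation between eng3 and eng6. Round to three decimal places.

-0.142

r̂ = Σ λ_i·λ_j across factors = (0.63)(-0.49) + (0.37)(0.41) + (0.11)(0.14)
  = -0.3087 +0.1517 +0.0154 = -0.1416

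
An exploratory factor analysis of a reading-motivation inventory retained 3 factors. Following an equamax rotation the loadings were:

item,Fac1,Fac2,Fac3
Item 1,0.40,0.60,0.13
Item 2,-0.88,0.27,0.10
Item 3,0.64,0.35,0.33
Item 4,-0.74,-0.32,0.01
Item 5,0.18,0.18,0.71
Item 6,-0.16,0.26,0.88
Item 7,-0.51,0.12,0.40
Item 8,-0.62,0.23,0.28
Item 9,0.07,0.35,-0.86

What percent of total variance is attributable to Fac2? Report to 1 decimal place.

SS loadings for Fac2 = 0.60² + 0.27² + 0.35² + (-0.32)² + 0.18² + 0.26² + 0.12² + 0.23² + 0.35² = 0.9476
With 9 standardized items, total variance = 9. Proportion = 0.9476/9 = 0.1053 → 10.53%.

10.5%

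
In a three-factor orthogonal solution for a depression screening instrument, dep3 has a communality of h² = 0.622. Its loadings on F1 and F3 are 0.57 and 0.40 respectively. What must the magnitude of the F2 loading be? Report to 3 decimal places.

Under orthogonal rotation h² = Σλ², so λ_F2² = h² − (0.4849) = 0.622 − 0.4849 = 0.1371.
|λ| = √0.1371 = 0.3703.

0.370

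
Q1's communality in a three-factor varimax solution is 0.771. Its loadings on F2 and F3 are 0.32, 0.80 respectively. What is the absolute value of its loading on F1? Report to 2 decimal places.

0.17

Under orthogonal rotation h² = Σλ², so λ_F1² = h² − (0.7424) = 0.771 − 0.7424 = 0.0286.
|λ| = √0.0286 = 0.1691.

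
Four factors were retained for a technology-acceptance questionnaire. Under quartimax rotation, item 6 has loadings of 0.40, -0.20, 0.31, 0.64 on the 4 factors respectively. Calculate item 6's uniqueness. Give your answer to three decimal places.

0.294

h² = 0.40² + (-0.20)² + 0.31² + 0.64² = 0.1600 + 0.0400 + 0.0961 + 0.4096 = 0.7057
Uniqueness u² = 1 − h² = 1 − 0.7057 = 0.2943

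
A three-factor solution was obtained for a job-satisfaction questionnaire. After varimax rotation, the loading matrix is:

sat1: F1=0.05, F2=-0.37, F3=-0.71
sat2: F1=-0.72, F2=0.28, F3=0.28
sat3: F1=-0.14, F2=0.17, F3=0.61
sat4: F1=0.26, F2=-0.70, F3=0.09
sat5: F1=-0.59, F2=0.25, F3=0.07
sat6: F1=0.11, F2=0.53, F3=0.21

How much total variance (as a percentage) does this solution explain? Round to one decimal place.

SS loadings by factor: 0.9683, 1.0776, 1.0117; total = 3.0576.
Total variance with 6 standardized items is 6, so the solution explains 3.0576/6 = 0.5096 = 50.96%.

51.0%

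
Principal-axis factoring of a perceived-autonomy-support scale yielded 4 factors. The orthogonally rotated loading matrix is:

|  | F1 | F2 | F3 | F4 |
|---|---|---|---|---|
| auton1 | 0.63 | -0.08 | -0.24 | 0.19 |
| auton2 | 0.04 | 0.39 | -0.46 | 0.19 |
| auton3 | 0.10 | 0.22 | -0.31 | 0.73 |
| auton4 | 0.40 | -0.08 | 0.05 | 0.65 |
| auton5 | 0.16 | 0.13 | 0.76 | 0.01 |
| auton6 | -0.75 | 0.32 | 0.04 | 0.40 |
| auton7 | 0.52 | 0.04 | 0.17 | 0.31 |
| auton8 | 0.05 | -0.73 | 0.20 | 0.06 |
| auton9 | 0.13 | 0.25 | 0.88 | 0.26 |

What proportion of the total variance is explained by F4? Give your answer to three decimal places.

0.151

SS loadings for F4 = 0.19² + 0.19² + 0.73² + 0.65² + 0.01² + 0.40² + 0.31² + 0.06² + 0.26² = 1.3550
Proportion of variance = 1.3550 / 9 = 0.1506.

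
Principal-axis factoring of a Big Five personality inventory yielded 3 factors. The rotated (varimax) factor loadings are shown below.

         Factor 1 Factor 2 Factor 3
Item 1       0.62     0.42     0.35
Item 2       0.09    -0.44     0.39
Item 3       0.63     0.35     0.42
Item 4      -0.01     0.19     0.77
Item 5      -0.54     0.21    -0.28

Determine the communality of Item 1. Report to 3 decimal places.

h² = 0.62² + 0.42² + 0.35² = 0.3844 + 0.1764 + 0.1225 = 0.6833

0.683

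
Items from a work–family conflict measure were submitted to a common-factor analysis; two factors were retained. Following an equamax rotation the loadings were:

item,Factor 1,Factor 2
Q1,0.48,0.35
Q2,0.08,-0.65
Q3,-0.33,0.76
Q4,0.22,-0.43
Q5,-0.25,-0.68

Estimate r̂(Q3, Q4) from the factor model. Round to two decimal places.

-0.40

r̂ = Σ λ_i·λ_j across factors = (-0.33)(0.22) + (0.76)(-0.43)
  = -0.0726 -0.3268 = -0.3994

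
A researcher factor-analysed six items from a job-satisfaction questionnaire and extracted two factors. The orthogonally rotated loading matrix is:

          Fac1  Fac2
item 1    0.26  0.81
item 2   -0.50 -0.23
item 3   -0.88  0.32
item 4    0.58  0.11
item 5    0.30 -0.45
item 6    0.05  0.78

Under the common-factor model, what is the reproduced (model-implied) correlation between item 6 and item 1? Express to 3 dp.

r̂ = Σ λ_i·λ_j across factors = (0.05)(0.26) + (0.78)(0.81)
  = +0.0130 +0.6318 = 0.6448

0.645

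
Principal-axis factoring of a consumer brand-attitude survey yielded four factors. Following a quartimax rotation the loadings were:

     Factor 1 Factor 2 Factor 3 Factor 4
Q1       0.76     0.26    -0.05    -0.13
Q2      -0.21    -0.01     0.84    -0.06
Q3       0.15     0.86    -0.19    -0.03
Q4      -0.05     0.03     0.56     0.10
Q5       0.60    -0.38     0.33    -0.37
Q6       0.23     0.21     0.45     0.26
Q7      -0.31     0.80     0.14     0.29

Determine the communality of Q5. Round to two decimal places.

0.75

h² = 0.60² + (-0.38)² + 0.33² + (-0.37)² = 0.3600 + 0.1444 + 0.1089 + 0.1369 = 0.7502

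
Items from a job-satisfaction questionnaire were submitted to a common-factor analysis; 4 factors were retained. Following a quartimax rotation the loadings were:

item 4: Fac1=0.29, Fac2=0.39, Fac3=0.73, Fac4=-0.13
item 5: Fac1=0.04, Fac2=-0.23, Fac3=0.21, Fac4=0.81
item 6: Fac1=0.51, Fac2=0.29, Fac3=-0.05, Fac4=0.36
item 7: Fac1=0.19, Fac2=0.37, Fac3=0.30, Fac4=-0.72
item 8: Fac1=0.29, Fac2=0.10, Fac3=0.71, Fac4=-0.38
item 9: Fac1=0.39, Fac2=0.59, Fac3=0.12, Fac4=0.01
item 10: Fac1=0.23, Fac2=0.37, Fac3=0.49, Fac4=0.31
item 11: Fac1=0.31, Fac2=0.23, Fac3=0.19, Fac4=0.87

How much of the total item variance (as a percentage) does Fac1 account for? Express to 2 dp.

SS loadings for Fac1 = 0.29² + 0.04² + 0.51² + 0.19² + 0.29² + 0.39² + 0.23² + 0.31² = 0.7671
With 8 standardized items, total variance = 8. Proportion = 0.7671/8 = 0.0959 → 9.59%.

9.59%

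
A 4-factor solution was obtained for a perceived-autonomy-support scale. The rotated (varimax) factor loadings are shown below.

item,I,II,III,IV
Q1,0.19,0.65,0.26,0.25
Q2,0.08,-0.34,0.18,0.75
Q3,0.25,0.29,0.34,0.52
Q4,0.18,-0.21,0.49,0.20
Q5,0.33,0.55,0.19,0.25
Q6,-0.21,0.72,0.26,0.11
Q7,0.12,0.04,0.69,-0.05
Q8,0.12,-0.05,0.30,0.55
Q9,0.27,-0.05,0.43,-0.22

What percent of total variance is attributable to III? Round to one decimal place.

SS loadings for III = 0.26² + 0.18² + 0.34² + 0.49² + 0.19² + 0.26² + 0.69² + 0.30² + 0.43² = 1.3104
With 9 standardized items, total variance = 9. Proportion = 1.3104/9 = 0.1456 → 14.56%.

14.6%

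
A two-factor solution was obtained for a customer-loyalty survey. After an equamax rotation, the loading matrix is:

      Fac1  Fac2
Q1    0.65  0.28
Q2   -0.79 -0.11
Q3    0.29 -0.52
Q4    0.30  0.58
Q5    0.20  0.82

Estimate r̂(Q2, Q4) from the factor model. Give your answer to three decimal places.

r̂ = Σ λ_i·λ_j across factors = (-0.79)(0.30) + (-0.11)(0.58)
  = -0.2370 -0.0638 = -0.3008

-0.301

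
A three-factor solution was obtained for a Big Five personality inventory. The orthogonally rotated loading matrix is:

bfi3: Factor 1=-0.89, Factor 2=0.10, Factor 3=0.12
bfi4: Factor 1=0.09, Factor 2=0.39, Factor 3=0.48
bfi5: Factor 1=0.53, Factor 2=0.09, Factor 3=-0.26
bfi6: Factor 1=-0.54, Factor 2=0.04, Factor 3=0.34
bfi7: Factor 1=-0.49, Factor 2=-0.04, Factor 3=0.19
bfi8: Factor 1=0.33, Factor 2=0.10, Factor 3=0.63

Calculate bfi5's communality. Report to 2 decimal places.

h² = 0.53² + 0.09² + (-0.26)² = 0.2809 + 0.0081 + 0.0676 = 0.3566

0.36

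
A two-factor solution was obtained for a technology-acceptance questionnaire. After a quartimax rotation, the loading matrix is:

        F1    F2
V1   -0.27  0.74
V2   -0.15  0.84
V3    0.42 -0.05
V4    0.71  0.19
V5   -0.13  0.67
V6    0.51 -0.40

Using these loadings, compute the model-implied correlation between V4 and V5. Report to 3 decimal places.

r̂ = Σ λ_i·λ_j across factors = (0.71)(-0.13) + (0.19)(0.67)
  = -0.0923 +0.1273 = 0.0350

0.035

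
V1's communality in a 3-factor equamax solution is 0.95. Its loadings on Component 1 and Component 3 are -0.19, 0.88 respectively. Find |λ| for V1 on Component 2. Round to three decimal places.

Under orthogonal rotation h² = Σλ², so λ_Component 2² = h² − (0.8105) = 0.95 − 0.8105 = 0.1395.
|λ| = √0.1395 = 0.3735.

0.373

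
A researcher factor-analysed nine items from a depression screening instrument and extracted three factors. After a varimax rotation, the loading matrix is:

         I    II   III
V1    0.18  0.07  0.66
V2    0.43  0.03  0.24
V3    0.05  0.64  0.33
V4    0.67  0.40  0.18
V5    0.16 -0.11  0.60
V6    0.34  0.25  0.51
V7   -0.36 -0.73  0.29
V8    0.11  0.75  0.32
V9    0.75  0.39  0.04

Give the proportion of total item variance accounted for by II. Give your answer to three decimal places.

0.211

SS loadings for II = 0.07² + 0.03² + 0.64² + 0.40² + (-0.11)² + 0.25² + (-0.73)² + 0.75² + 0.39² = 1.8975
Proportion of variance = 1.8975 / 9 = 0.2108.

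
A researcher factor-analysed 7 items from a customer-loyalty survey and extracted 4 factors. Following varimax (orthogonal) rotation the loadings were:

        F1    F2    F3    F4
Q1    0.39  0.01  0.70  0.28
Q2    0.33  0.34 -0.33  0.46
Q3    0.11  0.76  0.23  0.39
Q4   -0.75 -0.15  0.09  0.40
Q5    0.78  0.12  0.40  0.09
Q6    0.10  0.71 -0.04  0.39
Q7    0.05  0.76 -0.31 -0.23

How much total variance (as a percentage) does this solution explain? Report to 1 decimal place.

Communalities: 0.7206, 0.5450, 0.7947, 0.7531, 0.7909, 0.6678, 0.7291; Σh² = 5.0012.
Total variance with 7 standardized items is 7, so the solution explains 5.0012/7 = 0.7145 = 71.45%.

71.4%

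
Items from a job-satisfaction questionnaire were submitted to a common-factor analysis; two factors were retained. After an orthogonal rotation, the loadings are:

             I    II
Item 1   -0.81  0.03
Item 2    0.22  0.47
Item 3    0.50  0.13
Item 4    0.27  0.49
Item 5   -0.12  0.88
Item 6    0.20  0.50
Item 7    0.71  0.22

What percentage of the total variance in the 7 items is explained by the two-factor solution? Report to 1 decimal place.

44.8%

SS loadings by factor: 1.5859, 1.5516; total = 3.1375.
Total variance with 7 standardized items is 7, so the solution explains 3.1375/7 = 0.4482 = 44.82%.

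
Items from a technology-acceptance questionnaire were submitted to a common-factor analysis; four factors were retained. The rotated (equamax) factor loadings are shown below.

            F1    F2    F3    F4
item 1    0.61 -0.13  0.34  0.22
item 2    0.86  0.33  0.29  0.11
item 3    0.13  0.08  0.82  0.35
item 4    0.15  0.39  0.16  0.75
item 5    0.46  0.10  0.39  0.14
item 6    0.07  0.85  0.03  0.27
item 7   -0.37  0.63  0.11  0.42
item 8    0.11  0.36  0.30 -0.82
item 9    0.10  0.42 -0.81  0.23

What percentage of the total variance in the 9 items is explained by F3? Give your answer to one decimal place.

20.1%

SS loadings for F3 = 0.34² + 0.29² + 0.82² + 0.16² + 0.39² + 0.03² + 0.11² + 0.30² + (-0.81)² = 1.8089
With 9 standardized items, total variance = 9. Proportion = 1.8089/9 = 0.2010 → 20.10%.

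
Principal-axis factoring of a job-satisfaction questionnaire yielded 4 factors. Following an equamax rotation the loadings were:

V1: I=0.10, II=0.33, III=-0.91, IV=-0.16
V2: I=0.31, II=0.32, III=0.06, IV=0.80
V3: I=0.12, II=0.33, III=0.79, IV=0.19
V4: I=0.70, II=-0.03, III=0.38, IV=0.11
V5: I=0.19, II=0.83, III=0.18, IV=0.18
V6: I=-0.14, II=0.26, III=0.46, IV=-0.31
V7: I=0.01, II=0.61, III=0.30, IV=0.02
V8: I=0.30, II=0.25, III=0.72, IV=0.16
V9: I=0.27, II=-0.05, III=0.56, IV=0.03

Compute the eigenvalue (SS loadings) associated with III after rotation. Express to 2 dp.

SS loadings for III = (-0.91)² + 0.06² + 0.79² + 0.38² + 0.18² + 0.46² + 0.30² + 0.72² + 0.56² = 0.8281 + 0.0036 + 0.6241 + 0.1444 + 0.0324 + 0.2116 + 0.0900 + 0.5184 + 0.3136 = 2.7662

2.77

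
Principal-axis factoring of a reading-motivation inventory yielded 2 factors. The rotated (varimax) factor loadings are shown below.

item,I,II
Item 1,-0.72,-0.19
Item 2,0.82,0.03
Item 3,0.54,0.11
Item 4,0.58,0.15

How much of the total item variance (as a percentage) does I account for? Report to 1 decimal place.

SS loadings for I = (-0.72)² + 0.82² + 0.54² + 0.58² = 1.8188
With 4 standardized items, total variance = 4. Proportion = 1.8188/4 = 0.4547 → 45.47%.

45.5%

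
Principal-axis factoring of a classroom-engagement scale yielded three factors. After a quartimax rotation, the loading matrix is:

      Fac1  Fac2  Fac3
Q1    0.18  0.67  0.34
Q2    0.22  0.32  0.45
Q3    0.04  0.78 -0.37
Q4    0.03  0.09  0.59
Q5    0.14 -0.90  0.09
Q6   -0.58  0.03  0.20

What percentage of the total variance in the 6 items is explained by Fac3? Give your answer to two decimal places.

14.19%

SS loadings for Fac3 = 0.34² + 0.45² + (-0.37)² + 0.59² + 0.09² + 0.20² = 0.8512
With 6 standardized items, total variance = 6. Proportion = 0.8512/6 = 0.1419 → 14.19%.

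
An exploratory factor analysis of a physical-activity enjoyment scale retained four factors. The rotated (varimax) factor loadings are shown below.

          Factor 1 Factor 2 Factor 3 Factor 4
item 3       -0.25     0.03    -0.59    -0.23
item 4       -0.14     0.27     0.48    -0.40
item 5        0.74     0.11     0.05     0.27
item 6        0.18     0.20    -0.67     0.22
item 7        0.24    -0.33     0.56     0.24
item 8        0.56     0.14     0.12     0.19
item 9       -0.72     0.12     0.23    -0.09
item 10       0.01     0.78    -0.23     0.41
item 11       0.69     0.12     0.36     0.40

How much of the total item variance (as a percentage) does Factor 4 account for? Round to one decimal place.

SS loadings for Factor 4 = (-0.23)² + (-0.40)² + 0.27² + 0.22² + 0.24² + 0.19² + (-0.09)² + 0.41² + 0.40² = 0.7641
With 9 standardized items, total variance = 9. Proportion = 0.7641/9 = 0.0849 → 8.49%.

8.5%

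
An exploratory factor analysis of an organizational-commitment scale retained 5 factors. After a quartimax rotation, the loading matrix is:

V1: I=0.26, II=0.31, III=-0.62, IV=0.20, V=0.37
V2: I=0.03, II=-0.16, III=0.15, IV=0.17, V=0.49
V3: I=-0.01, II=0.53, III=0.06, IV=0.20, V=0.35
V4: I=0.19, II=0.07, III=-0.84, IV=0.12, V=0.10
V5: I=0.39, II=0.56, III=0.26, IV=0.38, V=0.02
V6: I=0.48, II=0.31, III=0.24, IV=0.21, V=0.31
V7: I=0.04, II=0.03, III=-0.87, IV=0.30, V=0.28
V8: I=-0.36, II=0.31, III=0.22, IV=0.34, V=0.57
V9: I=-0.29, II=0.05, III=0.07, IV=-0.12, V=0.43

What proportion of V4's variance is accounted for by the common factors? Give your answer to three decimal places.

0.771

h² = 0.19² + 0.07² + (-0.84)² + 0.12² + 0.10² = 0.0361 + 0.0049 + 0.7056 + 0.0144 + 0.0100 = 0.7710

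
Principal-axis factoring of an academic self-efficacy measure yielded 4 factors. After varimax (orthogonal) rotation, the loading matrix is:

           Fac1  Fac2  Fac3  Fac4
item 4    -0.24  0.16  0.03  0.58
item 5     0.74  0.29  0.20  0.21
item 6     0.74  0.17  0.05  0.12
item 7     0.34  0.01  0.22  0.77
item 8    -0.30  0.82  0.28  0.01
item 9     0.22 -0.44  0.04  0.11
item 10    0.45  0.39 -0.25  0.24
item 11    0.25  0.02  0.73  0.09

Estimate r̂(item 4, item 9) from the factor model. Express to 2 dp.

r̂ = Σ λ_i·λ_j across factors = (-0.24)(0.22) + (0.16)(-0.44) + (0.03)(0.04) + (0.58)(0.11)
  = -0.0528 -0.0704 +0.0012 +0.0638 = -0.0582

-0.06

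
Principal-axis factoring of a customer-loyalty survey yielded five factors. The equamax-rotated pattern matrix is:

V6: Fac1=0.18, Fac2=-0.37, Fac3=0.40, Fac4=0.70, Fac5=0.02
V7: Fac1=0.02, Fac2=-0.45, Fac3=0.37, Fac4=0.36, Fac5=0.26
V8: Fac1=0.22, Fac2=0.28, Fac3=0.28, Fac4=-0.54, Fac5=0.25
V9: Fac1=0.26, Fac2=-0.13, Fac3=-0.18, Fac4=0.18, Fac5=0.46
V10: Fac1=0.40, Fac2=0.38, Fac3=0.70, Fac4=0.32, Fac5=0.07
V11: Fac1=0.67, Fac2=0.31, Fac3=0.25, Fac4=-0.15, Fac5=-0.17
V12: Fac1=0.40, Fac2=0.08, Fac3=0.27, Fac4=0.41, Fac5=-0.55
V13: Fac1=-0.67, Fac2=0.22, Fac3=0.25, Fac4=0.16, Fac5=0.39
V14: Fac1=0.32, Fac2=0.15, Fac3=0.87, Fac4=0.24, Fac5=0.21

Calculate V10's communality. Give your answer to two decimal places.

0.90

h² = 0.40² + 0.38² + 0.70² + 0.32² + 0.07² = 0.1600 + 0.1444 + 0.4900 + 0.1024 + 0.0049 = 0.9017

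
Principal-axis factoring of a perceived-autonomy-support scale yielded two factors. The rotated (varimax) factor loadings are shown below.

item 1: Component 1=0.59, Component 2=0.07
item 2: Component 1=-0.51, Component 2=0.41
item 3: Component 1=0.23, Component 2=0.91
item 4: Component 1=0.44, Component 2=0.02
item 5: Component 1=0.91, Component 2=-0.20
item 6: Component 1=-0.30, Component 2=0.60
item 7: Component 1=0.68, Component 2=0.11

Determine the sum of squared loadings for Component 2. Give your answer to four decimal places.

SS loadings for Component 2 = 0.07² + 0.41² + 0.91² + 0.02² + (-0.20)² + 0.60² + 0.11² = 0.0049 + 0.1681 + 0.8281 + 0.0004 + 0.0400 + 0.3600 + 0.0121 = 1.4136

1.4136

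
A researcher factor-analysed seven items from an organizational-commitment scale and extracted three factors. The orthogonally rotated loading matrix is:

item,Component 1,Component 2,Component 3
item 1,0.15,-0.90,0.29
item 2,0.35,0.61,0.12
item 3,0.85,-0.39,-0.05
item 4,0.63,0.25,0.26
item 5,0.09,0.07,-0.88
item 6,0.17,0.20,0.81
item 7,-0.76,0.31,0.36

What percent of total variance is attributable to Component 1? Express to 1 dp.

26.8%

SS loadings for Component 1 = 0.15² + 0.35² + 0.85² + 0.63² + 0.09² + 0.17² + (-0.76)² = 1.8790
With 7 standardized items, total variance = 7. Proportion = 1.8790/7 = 0.2684 → 26.84%.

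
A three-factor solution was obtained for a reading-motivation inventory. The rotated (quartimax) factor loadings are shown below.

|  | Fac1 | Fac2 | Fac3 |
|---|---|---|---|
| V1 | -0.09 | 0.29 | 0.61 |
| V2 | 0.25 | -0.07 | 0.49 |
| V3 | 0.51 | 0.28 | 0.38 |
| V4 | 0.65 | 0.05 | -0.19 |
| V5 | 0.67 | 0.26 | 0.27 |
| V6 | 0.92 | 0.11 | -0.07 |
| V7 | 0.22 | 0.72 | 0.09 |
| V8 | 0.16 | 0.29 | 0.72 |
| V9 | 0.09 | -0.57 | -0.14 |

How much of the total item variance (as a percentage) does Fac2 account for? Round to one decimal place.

SS loadings for Fac2 = 0.29² + (-0.07)² + 0.28² + 0.05² + 0.26² + 0.11² + 0.72² + 0.29² + (-0.57)² = 1.1770
With 9 standardized items, total variance = 9. Proportion = 1.1770/9 = 0.1308 → 13.08%.

13.1%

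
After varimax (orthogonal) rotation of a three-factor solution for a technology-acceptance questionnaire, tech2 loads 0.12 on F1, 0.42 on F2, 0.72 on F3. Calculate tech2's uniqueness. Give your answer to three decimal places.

h² = 0.12² + 0.42² + 0.72² = 0.0144 + 0.1764 + 0.5184 = 0.7092
Uniqueness u² = 1 − h² = 1 − 0.7092 = 0.2908

0.291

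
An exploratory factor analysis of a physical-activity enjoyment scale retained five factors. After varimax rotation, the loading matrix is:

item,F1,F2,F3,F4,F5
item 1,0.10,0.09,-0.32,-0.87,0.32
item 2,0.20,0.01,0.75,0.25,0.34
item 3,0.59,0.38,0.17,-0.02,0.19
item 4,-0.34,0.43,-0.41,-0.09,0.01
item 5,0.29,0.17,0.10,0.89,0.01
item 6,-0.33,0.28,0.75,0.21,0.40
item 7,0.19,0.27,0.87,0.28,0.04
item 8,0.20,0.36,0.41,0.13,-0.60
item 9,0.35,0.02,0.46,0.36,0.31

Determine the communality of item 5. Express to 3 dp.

0.915

h² = 0.29² + 0.17² + 0.10² + 0.89² + 0.01² = 0.0841 + 0.0289 + 0.0100 + 0.7921 + 0.0001 = 0.9152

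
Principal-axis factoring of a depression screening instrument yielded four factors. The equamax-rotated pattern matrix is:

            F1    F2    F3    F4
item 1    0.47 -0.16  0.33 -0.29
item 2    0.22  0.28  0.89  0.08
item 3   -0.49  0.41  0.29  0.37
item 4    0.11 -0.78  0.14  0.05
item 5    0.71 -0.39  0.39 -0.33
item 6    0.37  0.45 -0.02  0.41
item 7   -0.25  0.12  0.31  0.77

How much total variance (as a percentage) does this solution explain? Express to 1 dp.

SS loadings by factor: 1.2250, 1.2495, 1.2533, 1.0998; total = 4.8276.
Total variance with 7 standardized items is 7, so the solution explains 4.8276/7 = 0.6897 = 68.97%.

69.0%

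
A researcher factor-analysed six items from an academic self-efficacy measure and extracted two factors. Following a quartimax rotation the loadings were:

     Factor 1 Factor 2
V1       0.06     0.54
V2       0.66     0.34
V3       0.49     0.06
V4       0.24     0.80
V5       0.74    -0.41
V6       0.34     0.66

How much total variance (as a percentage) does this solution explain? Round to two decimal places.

50.91%

SS loadings by factor: 1.4001, 1.6545; total = 3.0546.
Total variance with 6 standardized items is 6, so the solution explains 3.0546/6 = 0.5091 = 50.91%.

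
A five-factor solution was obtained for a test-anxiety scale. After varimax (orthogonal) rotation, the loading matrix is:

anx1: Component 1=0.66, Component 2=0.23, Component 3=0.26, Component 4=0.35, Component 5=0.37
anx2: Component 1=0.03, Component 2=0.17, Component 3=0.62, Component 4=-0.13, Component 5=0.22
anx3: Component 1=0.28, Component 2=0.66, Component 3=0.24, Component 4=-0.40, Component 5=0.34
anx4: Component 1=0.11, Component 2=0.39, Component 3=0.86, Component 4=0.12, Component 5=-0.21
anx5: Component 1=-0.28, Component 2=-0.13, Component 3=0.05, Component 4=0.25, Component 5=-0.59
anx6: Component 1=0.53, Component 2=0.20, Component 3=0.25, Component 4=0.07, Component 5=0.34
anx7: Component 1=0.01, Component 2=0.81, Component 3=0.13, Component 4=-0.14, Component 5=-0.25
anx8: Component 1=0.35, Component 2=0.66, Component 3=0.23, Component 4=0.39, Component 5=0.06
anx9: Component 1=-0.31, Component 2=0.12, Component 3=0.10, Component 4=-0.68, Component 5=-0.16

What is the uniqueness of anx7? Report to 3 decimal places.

0.245

h² = 0.01² + 0.81² + 0.13² + (-0.14)² + (-0.25)² = 0.0001 + 0.6561 + 0.0169 + 0.0196 + 0.0625 = 0.7552
Uniqueness u² = 1 − h² = 1 − 0.7552 = 0.2448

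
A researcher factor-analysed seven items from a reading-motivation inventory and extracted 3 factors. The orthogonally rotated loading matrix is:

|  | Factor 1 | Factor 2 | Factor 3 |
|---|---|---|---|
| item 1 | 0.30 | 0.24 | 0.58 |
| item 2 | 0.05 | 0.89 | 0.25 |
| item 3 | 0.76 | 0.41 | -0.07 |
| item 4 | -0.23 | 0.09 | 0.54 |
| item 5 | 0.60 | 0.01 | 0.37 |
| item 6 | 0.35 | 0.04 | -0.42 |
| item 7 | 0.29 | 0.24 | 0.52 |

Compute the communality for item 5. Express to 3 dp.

h² = 0.60² + 0.01² + 0.37² = 0.3600 + 0.0001 + 0.1369 = 0.4970

0.497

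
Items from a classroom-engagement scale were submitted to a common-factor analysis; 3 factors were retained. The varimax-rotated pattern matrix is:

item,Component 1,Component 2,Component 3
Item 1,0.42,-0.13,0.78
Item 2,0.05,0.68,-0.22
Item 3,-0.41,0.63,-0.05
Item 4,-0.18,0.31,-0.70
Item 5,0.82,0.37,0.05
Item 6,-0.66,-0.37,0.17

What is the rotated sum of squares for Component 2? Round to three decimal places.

SS loadings for Component 2 = (-0.13)² + 0.68² + 0.63² + 0.31² + 0.37² + (-0.37)² = 0.0169 + 0.4624 + 0.3969 + 0.0961 + 0.1369 + 0.1369 = 1.2461

1.246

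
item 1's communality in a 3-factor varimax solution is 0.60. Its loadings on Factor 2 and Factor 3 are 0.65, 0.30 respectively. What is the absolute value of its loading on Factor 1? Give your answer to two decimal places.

0.30

Under orthogonal rotation h² = Σλ², so λ_Factor 1² = h² − (0.5125) = 0.60 − 0.5125 = 0.0875.
|λ| = √0.0875 = 0.2958.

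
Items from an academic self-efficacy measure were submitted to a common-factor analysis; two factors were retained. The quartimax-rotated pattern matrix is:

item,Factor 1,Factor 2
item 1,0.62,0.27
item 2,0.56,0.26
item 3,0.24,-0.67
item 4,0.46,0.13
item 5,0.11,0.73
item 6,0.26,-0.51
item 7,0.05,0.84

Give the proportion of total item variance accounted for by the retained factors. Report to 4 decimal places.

0.4506

SS loadings by factor: 1.0494, 2.1049; total = 3.1543.
Total variance with 7 standardized items is 7, so the solution explains 3.1543/7 = 0.4506.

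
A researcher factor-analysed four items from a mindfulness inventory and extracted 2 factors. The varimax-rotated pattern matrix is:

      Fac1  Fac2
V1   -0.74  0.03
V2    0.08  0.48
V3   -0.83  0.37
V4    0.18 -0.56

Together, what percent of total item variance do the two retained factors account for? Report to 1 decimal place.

48.9%

SS loadings by factor: 1.2753, 0.6818; total = 1.9571.
Total variance with 4 standardized items is 4, so the solution explains 1.9571/4 = 0.4893 = 48.93%.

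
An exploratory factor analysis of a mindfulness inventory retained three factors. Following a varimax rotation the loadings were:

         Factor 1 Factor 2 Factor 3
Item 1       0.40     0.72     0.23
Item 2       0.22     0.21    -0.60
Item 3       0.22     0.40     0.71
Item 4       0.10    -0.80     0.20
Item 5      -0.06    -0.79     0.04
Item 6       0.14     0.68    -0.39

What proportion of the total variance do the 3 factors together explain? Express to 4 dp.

0.6416

Communalities: 0.7313, 0.4525, 0.7125, 0.6900, 0.6293, 0.6341; Σh² = 3.8497.
Total variance with 6 standardized items is 6, so the solution explains 3.8497/6 = 0.6416.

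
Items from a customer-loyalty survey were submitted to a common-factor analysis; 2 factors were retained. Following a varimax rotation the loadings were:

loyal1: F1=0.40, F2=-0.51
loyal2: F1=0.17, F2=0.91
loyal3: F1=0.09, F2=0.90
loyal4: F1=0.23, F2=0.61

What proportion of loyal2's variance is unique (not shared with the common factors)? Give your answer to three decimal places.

h² = 0.17² + 0.91² = 0.0289 + 0.8281 = 0.8570
Uniqueness u² = 1 − h² = 1 − 0.8570 = 0.1430

0.143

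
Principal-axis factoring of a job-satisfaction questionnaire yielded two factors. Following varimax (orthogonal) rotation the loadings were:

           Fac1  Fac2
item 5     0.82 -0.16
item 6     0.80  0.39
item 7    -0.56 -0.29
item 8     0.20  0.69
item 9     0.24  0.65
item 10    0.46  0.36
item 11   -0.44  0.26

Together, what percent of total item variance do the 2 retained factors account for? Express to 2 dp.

Communalities: 0.6980, 0.7921, 0.3977, 0.5161, 0.4801, 0.3412, 0.2612; Σh² = 3.4864.
Total variance with 7 standardized items is 7, so the solution explains 3.4864/7 = 0.4981 = 49.81%.

49.81%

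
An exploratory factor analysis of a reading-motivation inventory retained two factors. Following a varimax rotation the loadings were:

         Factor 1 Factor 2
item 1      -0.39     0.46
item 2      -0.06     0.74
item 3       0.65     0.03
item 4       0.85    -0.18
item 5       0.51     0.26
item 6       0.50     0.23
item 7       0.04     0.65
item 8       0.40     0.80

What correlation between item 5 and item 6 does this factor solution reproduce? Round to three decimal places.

r̂ = Σ λ_i·λ_j across factors = (0.51)(0.50) + (0.26)(0.23)
  = +0.2550 +0.0598 = 0.3148

0.315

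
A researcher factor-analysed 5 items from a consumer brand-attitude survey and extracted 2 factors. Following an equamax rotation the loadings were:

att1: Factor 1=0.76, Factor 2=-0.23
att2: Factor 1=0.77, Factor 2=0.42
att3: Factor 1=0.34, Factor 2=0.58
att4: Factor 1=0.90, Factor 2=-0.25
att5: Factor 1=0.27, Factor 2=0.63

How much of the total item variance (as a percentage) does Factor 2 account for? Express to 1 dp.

20.5%

SS loadings for Factor 2 = (-0.23)² + 0.42² + 0.58² + (-0.25)² + 0.63² = 1.0251
With 5 standardized items, total variance = 5. Proportion = 1.0251/5 = 0.2050 → 20.50%.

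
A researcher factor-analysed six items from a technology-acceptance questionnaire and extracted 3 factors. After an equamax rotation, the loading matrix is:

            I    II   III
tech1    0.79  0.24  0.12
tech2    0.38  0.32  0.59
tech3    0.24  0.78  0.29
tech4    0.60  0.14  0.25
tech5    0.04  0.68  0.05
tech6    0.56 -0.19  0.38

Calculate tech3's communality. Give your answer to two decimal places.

0.75

h² = 0.24² + 0.78² + 0.29² = 0.0576 + 0.6084 + 0.0841 = 0.7501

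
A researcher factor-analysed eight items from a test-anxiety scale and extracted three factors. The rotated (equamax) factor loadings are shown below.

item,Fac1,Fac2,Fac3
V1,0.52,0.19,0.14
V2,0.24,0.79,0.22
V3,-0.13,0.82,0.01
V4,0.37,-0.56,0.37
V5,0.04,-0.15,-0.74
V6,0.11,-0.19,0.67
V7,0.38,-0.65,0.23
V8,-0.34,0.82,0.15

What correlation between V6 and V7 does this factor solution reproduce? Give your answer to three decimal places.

0.319

r̂ = Σ λ_i·λ_j across factors = (0.11)(0.38) + (-0.19)(-0.65) + (0.67)(0.23)
  = +0.0418 +0.1235 +0.1541 = 0.3194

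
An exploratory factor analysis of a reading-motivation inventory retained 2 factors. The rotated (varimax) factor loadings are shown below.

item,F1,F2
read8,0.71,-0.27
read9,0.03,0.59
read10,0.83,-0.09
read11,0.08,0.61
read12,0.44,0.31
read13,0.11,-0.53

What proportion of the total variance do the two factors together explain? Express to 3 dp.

0.431

SS loadings by factor: 1.4060, 1.1782; total = 2.5842.
Total variance with 6 standardized items is 6, so the solution explains 2.5842/6 = 0.4307.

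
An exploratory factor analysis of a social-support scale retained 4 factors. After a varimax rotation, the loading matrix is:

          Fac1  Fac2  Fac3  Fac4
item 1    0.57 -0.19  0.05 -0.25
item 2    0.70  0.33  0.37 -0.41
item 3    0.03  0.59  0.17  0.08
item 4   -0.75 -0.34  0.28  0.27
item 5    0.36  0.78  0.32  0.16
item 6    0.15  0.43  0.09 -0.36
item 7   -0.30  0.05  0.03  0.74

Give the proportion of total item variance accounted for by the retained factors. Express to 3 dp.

SS loadings by factor: 1.6204, 1.4045, 0.3581, 1.0127; total = 4.3957.
Total variance with 7 standardized items is 7, so the solution explains 4.3957/7 = 0.6280.

0.628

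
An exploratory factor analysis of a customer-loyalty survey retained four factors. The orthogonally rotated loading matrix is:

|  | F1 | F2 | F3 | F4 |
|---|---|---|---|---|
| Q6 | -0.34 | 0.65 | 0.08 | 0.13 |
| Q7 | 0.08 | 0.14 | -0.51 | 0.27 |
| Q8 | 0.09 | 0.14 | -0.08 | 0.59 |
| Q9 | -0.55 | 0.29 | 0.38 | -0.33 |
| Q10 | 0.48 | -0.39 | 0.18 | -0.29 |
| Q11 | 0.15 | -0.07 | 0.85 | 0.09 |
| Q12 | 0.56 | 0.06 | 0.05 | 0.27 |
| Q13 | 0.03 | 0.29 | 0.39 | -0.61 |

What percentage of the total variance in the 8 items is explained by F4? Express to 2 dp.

13.55%

SS loadings for F4 = 0.13² + 0.27² + 0.59² + (-0.33)² + (-0.29)² + 0.09² + 0.27² + (-0.61)² = 1.0840
With 8 standardized items, total variance = 8. Proportion = 1.0840/8 = 0.1355 → 13.55%.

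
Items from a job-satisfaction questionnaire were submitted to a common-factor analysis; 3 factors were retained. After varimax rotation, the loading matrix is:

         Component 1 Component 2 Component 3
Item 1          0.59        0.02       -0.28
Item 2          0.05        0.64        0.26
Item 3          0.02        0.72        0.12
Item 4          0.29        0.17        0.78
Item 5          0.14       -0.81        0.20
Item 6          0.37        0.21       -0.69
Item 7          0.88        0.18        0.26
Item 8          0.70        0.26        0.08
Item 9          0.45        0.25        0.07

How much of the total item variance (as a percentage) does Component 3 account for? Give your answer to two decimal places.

15.15%

SS loadings for Component 3 = (-0.28)² + 0.26² + 0.12² + 0.78² + 0.20² + (-0.69)² + 0.26² + 0.08² + 0.07² = 1.3638
With 9 standardized items, total variance = 9. Proportion = 1.3638/9 = 0.1515 → 15.15%.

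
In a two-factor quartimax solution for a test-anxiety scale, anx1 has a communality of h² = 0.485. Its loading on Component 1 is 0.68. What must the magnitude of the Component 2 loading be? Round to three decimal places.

Under orthogonal rotation h² = Σλ², so λ_Component 2² = h² − (0.4624) = 0.485 − 0.4624 = 0.0226.
|λ| = √0.0226 = 0.1503.

0.150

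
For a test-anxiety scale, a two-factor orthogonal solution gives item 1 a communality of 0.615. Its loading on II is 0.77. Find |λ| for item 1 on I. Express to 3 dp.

0.149

Under orthogonal rotation h² = Σλ², so λ_I² = h² − (0.5929) = 0.615 − 0.5929 = 0.0221.
|λ| = √0.0221 = 0.1487.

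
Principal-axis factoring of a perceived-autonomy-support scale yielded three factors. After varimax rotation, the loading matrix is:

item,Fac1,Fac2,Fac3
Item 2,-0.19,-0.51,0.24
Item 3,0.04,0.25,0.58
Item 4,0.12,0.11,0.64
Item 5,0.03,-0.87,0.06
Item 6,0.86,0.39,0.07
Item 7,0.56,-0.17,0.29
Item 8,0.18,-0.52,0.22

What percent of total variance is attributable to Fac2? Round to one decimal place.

SS loadings for Fac2 = (-0.51)² + 0.25² + 0.11² + (-0.87)² + 0.39² + (-0.17)² + (-0.52)² = 1.5430
With 7 standardized items, total variance = 7. Proportion = 1.5430/7 = 0.2204 → 22.04%.

22.0%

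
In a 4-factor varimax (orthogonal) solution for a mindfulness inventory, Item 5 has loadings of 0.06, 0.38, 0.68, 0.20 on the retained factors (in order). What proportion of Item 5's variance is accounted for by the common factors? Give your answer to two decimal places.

0.65

h² = 0.06² + 0.38² + 0.68² + 0.20² = 0.0036 + 0.1444 + 0.4624 + 0.0400 = 0.6504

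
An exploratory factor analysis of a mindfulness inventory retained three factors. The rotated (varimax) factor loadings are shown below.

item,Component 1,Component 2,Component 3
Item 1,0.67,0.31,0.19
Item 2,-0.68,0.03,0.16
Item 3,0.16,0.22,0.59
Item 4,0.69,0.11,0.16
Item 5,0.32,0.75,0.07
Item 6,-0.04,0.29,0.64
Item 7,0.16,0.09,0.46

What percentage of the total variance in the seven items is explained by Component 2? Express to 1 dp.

11.6%

SS loadings for Component 2 = 0.31² + 0.03² + 0.22² + 0.11² + 0.75² + 0.29² + 0.09² = 0.8122
With 7 standardized items, total variance = 7. Proportion = 0.8122/7 = 0.1160 → 11.60%.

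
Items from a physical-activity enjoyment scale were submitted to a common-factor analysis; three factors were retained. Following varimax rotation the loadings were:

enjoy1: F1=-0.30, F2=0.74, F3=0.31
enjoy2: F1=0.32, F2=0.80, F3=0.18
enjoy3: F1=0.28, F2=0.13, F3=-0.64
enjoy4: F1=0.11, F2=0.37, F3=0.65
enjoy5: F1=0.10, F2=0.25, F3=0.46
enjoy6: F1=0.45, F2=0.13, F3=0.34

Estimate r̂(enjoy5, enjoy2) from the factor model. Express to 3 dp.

r̂ = Σ λ_i·λ_j across factors = (0.10)(0.32) + (0.25)(0.80) + (0.46)(0.18)
  = +0.0320 +0.2000 +0.0828 = 0.3148

0.315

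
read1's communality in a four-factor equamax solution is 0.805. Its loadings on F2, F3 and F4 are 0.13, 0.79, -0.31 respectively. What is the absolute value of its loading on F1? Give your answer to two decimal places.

0.26

Under orthogonal rotation h² = Σλ², so λ_F1² = h² − (0.7371) = 0.805 − 0.7371 = 0.0679.
|λ| = √0.0679 = 0.2606.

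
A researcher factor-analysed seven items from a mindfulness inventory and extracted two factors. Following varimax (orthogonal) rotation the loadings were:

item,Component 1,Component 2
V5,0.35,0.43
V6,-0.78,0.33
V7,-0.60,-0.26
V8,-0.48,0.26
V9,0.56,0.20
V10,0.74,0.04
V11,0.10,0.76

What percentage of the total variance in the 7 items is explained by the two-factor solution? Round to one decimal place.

Communalities: 0.3074, 0.7173, 0.4276, 0.2980, 0.3536, 0.5492, 0.5876; Σh² = 3.2407.
Total variance with 7 standardized items is 7, so the solution explains 3.2407/7 = 0.4630 = 46.30%.

46.3%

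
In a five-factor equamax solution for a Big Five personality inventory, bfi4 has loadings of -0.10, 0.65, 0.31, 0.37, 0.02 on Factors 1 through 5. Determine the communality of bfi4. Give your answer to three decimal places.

0.666

h² = (-0.10)² + 0.65² + 0.31² + 0.37² + 0.02² = 0.0100 + 0.4225 + 0.0961 + 0.1369 + 0.0004 = 0.6659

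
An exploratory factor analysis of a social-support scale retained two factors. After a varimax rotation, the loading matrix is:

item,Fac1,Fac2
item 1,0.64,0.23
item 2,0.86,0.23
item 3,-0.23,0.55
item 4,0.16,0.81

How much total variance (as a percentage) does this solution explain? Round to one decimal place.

57.3%

SS loadings by factor: 1.2277, 1.0644; total = 2.2921.
Total variance with 4 standardized items is 4, so the solution explains 2.2921/4 = 0.5730 = 57.30%.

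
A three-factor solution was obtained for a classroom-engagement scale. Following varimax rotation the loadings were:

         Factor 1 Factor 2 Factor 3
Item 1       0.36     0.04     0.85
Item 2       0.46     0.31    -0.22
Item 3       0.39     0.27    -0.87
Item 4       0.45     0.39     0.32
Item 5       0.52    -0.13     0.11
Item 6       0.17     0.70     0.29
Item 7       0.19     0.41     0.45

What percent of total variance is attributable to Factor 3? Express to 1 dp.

SS loadings for Factor 3 = 0.85² + (-0.22)² + (-0.87)² + 0.32² + 0.11² + 0.29² + 0.45² = 1.9289
With 7 standardized items, total variance = 7. Proportion = 1.9289/7 = 0.2756 → 27.56%.

27.6%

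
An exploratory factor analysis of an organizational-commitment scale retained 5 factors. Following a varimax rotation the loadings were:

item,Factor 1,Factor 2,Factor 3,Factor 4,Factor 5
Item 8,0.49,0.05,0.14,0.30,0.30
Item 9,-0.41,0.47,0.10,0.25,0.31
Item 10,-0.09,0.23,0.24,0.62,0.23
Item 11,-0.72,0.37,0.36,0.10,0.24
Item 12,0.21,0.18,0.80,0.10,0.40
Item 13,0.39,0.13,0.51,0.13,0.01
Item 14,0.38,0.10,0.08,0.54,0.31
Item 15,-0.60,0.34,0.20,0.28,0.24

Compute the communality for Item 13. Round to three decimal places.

h² = 0.39² + 0.13² + 0.51² + 0.13² + 0.01² = 0.1521 + 0.0169 + 0.2601 + 0.0169 + 0.0001 = 0.4461

0.446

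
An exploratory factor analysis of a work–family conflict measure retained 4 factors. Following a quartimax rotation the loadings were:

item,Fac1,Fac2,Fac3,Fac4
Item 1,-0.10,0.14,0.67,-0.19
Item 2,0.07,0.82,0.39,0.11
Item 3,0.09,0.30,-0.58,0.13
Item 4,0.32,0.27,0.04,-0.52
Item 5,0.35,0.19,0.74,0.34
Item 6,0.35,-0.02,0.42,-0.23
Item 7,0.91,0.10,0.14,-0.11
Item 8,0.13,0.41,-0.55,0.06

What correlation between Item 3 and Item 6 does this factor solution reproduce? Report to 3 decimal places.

-0.248

r̂ = Σ λ_i·λ_j across factors = (0.09)(0.35) + (0.30)(-0.02) + (-0.58)(0.42) + (0.13)(-0.23)
  = +0.0315 -0.0060 -0.2436 -0.0299 = -0.2480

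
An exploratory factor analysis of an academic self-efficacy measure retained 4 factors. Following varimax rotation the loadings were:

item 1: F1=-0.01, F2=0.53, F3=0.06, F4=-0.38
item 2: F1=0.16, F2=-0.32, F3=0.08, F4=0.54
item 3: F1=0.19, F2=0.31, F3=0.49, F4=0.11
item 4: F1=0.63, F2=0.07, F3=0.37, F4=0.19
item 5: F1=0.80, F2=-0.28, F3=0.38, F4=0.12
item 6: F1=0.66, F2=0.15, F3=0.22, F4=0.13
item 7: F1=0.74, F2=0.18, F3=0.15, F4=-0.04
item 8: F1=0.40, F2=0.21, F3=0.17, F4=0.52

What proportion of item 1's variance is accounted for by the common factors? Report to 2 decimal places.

h² = (-0.01)² + 0.53² + 0.06² + (-0.38)² = 0.0001 + 0.2809 + 0.0036 + 0.1444 = 0.4290

0.43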